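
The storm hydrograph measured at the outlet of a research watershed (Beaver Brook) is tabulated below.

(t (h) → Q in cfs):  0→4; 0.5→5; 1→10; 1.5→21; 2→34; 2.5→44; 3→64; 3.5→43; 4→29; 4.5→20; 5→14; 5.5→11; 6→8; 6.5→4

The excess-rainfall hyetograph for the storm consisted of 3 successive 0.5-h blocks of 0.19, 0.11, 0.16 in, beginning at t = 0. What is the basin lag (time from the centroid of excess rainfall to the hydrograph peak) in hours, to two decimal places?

t_L ≈ 2.28 h

Centroid of excess rainfall: t_c = Σ P_i·t̄_i / ΣP_i = 0.7174 h (block centres at 0.25, 0.75, 1.25 h).
Hydrograph peak occurs at t = 3 h, so basin lag t_L = 3 − 0.7174 = 2.28 h.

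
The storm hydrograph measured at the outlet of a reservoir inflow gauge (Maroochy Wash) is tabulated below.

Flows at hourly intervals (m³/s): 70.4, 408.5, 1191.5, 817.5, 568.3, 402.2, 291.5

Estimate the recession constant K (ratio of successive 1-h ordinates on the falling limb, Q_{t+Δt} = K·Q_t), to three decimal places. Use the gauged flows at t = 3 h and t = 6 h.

K ≈ 0.709

Using the recession-limb readings at t = 3 h and t = 6 h: Q falls from 817.5 to 291.5 m³/s over 3 intervals.
K = (Q₂/Q₁)^(1/3) = (291.5/817.5)^(1/3) = 0.709.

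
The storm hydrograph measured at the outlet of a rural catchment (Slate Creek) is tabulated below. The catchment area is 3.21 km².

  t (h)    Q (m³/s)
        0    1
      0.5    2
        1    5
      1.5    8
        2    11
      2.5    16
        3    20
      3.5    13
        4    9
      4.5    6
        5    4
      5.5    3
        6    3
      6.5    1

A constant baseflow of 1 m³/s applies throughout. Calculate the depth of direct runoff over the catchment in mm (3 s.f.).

Direct runoff: 0.0, 1.0, 4.0, 7.0, 10.0, 15.0, 19.0, 12.0, 8.0, 5.0, 3.0, 2.0, 2.0, 0.0 m³/s; ΣQ_DR = 88.00 m³/s.
V = ΣQ_DR · Δt = 88.00 × 1800 s = 1.584 × 10^5 m³.
Over A = 3.21 km², depth = V / A = 49.3 mm.

d ≈ 49.3 mm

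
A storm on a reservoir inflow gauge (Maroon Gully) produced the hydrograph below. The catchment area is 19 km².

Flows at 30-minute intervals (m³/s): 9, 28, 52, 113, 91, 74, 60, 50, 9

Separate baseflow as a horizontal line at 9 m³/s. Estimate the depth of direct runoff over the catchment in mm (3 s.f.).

Direct runoff: 0.0, 19.0, 43.0, 104.0, 82.0, 65.0, 51.0, 41.0, 0.0 m³/s; ΣQ_DR = 405.0 m³/s.
V = ΣQ_DR · Δt = 405.0 × 1800 s = 7.290 × 10^5 m³.
Over A = 19 km², depth = V / A = 38.4 mm.

d ≈ 38.4 mm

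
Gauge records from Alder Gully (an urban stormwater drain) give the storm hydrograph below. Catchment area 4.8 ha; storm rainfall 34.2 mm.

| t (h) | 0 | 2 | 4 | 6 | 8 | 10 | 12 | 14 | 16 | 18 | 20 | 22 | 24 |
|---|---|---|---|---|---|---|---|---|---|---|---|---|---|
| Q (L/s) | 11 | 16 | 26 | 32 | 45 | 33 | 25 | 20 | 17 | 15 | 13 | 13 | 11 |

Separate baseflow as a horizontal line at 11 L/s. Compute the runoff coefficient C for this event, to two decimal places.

ΣQ_DR = 134.0 L/s; V = ΣQ_DR·Δt = 9.648 × 10^5 L.
Runoff depth d = V / A = 20.10 mm.
C = d / P = 20.10 / 34.2 = 0.59.

C ≈ 0.59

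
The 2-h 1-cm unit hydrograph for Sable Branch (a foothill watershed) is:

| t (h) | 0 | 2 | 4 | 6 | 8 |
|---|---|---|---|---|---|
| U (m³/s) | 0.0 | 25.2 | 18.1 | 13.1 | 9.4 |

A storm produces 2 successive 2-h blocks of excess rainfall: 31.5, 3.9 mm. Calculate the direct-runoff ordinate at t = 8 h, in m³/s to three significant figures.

By discrete convolution, Q_j = Σ (P_i / 10 mm) · U_{j−i}.
At t = 8 h (j=4): Q = (31.5/10)·9.4 + (3.9/10)·13.1 = 34.7 m³/s.

Q ≈ 34.7 m³/s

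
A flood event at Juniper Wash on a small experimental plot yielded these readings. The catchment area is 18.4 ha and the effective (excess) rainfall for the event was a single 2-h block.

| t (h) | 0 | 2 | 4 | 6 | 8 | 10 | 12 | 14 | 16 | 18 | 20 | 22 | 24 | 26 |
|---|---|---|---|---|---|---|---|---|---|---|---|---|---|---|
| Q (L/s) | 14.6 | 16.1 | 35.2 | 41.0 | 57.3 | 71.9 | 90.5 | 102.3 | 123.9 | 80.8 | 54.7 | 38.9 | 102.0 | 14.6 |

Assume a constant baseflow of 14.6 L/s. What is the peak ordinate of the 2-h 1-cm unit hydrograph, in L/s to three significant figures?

Direct runoff: 0.0, 1.5, 20.6, 26.4, 42.7, 57.3, 75.9, 87.7, 109.3, 66.2, 40.1, 24.3, 87.4, 0.0 L/s; ΣQ_DR = 639.4 L/s, peak = 109.3 L/s.
Runoff depth d = ΣQ_DR·Δt / A = 639.4 × 7200 / (18.4 ha) = 25.02 mm.
The 1-cm UH is the DRH scaled by (10 mm)/d, so U_p = 109.3 × 10/25.02 = 43.7 L/s.

U_p ≈ 43.7 L/s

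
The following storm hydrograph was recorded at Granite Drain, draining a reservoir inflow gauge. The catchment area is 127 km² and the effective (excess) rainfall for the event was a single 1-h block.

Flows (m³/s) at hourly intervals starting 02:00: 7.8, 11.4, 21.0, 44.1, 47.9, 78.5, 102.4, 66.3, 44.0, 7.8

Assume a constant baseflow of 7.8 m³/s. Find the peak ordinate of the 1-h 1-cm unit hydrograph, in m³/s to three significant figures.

U_p ≈ 94.5 m³/s

Direct runoff: 0.0, 3.6, 13.2, 36.3, 40.1, 70.7, 94.6, 58.5, 36.2, 0.0 m³/s; ΣQ_DR = 353.2 m³/s, peak = 94.6 m³/s.
Runoff depth d = ΣQ_DR·Δt / A = 353.2 × 3600 / (127 km²) = 10.01 mm.
The 1-cm UH is the DRH scaled by (10 mm)/d, so U_p = 94.6 × 10/10.01 = 94.5 m³/s.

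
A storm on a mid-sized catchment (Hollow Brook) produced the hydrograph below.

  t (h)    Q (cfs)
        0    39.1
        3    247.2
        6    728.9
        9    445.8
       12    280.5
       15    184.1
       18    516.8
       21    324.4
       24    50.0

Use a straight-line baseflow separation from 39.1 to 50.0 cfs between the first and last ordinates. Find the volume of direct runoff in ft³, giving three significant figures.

V ≈ 2.61 × 10^7 ft³

Direct-runoff ordinates (Q − Q_b): 0.00, 206.74, 687.08, 402.61, 235.95, 138.19, 469.52, 275.76, 0.00 cfs.
ΣQ_DR = 2416 cfs.
With Δt = 3 h = 10800 s, V = ΣQ_DR · Δt = 2416 × 10800 = 2.61 × 10^7 ft³.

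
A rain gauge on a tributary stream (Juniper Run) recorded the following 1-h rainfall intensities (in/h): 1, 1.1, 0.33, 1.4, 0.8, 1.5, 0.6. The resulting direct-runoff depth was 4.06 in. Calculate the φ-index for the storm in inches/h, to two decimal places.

Only the 6 blocks with intensity above φ contribute runoff: 1, 1.1, 1.4, 0.8, 1.5, 0.6 in/h.
Σ(I−φ)·Δt = d  ⇒  (1+1.1+1.4+0.8+1.5+0.6 − 6φ)·1 = 4.06
φ = (6.400 − 4.06/1) / 6 = 0.39 in/h.

φ ≈ 0.39 in/h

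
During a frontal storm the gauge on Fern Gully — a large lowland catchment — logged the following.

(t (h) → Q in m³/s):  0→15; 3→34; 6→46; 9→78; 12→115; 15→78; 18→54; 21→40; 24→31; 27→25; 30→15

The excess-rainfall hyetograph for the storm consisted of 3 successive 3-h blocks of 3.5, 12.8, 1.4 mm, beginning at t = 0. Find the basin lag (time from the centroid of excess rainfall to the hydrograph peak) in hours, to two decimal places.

t_L ≈ 7.86 h

Centroid of excess rainfall: t_c = Σ P_i·t̄_i / ΣP_i = 4.1441 h (block centres at 1.5, 4.5, 7.5 h).
Hydrograph peak occurs at t = 12 h, so basin lag t_L = 12 − 4.1441 = 7.86 h.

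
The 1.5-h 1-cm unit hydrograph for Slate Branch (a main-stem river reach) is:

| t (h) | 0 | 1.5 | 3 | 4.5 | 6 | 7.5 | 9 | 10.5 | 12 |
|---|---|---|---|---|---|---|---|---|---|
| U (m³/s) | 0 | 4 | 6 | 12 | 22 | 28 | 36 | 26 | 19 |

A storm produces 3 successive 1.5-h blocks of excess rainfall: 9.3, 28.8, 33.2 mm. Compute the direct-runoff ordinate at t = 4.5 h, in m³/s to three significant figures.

By discrete convolution, Q_j = Σ (P_i / 10 mm) · U_{j−i}.
At t = 4.5 h (j=3): Q = (9.3/10)·12 + (28.8/10)·6 + (33.2/10)·4 = 41.7 m³/s.

Q ≈ 41.7 m³/s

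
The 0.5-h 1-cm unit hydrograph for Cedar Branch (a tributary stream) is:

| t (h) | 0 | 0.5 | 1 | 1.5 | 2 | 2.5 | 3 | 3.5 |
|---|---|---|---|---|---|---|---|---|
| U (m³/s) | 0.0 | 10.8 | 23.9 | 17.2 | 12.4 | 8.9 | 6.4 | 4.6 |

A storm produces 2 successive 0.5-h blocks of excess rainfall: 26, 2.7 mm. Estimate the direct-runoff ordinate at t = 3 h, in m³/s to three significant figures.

By discrete convolution, Q_j = Σ (P_i / 10 mm) · U_{j−i}.
At t = 3 h (j=6): Q = (26/10)·6.4 + (2.7/10)·8.9 = 19.0 m³/s.

Q ≈ 19.0 m³/s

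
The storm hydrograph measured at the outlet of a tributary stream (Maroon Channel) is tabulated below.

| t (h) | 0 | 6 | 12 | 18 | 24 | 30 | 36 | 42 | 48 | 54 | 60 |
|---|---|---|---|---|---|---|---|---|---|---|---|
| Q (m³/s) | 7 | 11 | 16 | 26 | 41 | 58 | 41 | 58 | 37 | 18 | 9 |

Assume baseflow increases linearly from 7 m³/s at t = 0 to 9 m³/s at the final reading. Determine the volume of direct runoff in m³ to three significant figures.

Direct-runoff ordinates (Q − Q_b): 0.00, 3.80, 8.60, 18.40, 33.20, 50.00, 32.80, 49.60, 28.40, 9.20, 0.00 m³/s.
ΣQ_DR = 234.0 m³/s.
With Δt = 6 h = 21600 s, V = ΣQ_DR · Δt = 234.0 × 21600 = 5.05 × 10^6 m³.

V ≈ 5.05 × 10^6 m³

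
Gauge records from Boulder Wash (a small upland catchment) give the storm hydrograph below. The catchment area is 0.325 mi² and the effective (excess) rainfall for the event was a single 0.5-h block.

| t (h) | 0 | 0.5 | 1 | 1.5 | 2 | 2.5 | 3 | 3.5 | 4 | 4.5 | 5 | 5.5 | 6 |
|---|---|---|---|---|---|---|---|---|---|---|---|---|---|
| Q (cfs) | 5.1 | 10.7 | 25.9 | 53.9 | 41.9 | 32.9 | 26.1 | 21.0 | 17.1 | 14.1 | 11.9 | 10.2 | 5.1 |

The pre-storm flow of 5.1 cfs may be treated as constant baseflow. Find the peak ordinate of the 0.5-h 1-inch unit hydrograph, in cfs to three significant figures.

U_p ≈ 97.7 cfs

Direct runoff: 0.0, 5.6, 20.8, 48.8, 36.8, 27.8, 21.0, 15.9, 12.0, 9.0, 6.8, 5.1, 0.0 cfs; ΣQ_DR = 209.6 cfs, peak = 48.8 cfs.
Runoff depth d = ΣQ_DR·Δt / A = 209.6 × 1800 / (0.325 mi²) = 0.4997 in.
The 1-inch UH is the DRH scaled by (1 in)/d, so U_p = 48.8 × 1/0.4997 = 97.7 cfs.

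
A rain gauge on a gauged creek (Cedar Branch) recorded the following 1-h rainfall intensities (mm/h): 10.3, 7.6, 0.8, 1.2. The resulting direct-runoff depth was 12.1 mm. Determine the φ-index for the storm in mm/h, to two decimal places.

Only the 2 blocks with intensity above φ contribute runoff: 10.3, 7.6 mm/h.
Σ(I−φ)·Δt = d  ⇒  (10.3+7.6 − 2φ)·1 = 12.1
φ = (17.90 − 12.1/1) / 2 = 2.90 mm/h.

φ ≈ 2.90 mm/h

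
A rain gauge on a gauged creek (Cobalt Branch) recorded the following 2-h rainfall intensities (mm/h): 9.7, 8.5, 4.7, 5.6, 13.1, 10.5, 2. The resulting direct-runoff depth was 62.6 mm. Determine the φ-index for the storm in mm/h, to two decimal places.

Only the 6 blocks with intensity above φ contribute runoff: 9.7, 8.5, 4.7, 5.6, 13.1, 10.5 mm/h.
Σ(I−φ)·Δt = d  ⇒  (9.7+8.5+4.7+5.6+13.1+10.5 − 6φ)·2 = 62.6
φ = (52.10 − 62.6/2) / 6 = 3.47 mm/h.

φ ≈ 3.47 mm/h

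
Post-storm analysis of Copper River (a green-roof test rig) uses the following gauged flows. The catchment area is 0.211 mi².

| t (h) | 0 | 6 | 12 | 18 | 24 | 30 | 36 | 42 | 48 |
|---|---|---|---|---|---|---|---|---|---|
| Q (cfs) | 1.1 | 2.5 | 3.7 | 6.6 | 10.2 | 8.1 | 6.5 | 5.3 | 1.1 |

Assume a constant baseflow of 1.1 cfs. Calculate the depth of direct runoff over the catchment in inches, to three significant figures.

d ≈ 1.55 in

Direct runoff: 0.0, 1.4, 2.6, 5.5, 9.1, 7.0, 5.4, 4.2, 0.0 cfs; ΣQ_DR = 35.20 cfs.
V = ΣQ_DR · Δt = 35.20 × 21600 s = 7.603 × 10^5 ft³.
Over A = 0.211 mi², depth = V / A = 1.55 in.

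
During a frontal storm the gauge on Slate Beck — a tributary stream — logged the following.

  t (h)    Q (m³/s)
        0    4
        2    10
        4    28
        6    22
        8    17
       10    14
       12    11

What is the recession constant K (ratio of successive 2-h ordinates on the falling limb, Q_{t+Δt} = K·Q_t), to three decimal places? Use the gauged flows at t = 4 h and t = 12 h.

Using the recession-limb readings at t = 4 h and t = 12 h: Q falls from 28 to 11 m³/s over 4 intervals.
K = (Q₂/Q₁)^(1/4) = (11/28)^(1/4) = 0.792.

K ≈ 0.792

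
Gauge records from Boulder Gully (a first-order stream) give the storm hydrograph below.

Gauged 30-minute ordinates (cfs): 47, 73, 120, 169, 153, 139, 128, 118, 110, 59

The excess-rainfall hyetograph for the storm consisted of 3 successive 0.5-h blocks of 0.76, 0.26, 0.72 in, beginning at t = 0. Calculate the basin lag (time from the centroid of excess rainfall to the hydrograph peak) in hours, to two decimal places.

Centroid of excess rainfall: t_c = Σ P_i·t̄_i / ΣP_i = 0.7385 h (block centres at 0.25, 0.75, 1.25 h).
Hydrograph peak occurs at t = 1.5 h, so basin lag t_L = 1.5 − 0.7385 = 0.76 h.

t_L ≈ 0.76 h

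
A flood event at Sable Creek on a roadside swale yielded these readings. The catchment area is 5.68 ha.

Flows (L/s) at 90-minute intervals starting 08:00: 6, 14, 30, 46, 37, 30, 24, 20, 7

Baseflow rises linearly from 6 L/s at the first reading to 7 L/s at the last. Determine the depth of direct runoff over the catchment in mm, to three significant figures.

Direct runoff: 0.00, 7.88, 23.75, 39.62, 30.50, 23.38, 17.25, 13.12, 0.00 L/s; ΣQ_DR = 155.5 L/s.
V = ΣQ_DR · Δt = 155.5 × 5400 s = 8.397 × 10^5 L.
Over A = 5.68 ha, depth = V / A = 14.8 mm.

d ≈ 14.8 mm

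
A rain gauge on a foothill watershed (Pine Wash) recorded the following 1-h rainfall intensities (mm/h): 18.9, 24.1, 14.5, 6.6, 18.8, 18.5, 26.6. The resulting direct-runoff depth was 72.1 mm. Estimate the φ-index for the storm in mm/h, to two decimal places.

Only the 6 blocks with intensity above φ contribute runoff: 18.9, 24.1, 14.5, 18.8, 18.5, 26.6 mm/h.
Σ(I−φ)·Δt = d  ⇒  (18.9+24.1+14.5+18.8+18.5+26.6 − 6φ)·1 = 72.1
φ = (121.4 − 72.1/1) / 6 = 8.22 mm/h.

φ ≈ 8.22 mm/h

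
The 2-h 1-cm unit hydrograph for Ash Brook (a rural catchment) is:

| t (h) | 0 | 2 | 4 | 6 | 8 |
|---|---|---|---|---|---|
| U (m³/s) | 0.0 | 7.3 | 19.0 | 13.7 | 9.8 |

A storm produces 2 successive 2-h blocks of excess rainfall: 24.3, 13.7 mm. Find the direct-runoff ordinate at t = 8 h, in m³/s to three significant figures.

Q ≈ 42.6 m³/s

By discrete convolution, Q_j = Σ (P_i / 10 mm) · U_{j−i}.
At t = 8 h (j=4): Q = (24.3/10)·9.8 + (13.7/10)·13.7 = 42.6 m³/s.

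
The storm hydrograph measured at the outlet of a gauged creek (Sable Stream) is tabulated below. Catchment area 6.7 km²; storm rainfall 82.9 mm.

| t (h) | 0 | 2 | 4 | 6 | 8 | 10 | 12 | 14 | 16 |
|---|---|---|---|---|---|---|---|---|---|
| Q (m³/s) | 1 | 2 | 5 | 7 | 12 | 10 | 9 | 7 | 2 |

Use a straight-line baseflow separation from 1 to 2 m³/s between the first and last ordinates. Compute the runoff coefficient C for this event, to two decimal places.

ΣQ_DR = 41.50 m³/s; V = ΣQ_DR·Δt = 2.988 × 10^5 m³.
Runoff depth d = V / A = 44.60 mm.
C = d / P = 44.60 / 82.9 = 0.54.

C ≈ 0.54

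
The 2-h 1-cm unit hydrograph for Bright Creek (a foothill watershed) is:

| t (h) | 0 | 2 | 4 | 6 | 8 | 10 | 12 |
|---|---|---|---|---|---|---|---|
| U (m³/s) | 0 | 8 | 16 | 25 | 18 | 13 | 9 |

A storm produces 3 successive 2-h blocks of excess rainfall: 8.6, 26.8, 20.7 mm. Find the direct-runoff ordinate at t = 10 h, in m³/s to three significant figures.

Q ≈ 111 m³/s

By discrete convolution, Q_j = Σ (P_i / 10 mm) · U_{j−i}.
At t = 10 h (j=5): Q = (8.6/10)·13 + (26.8/10)·18 + (20.7/10)·25 = 111 m³/s.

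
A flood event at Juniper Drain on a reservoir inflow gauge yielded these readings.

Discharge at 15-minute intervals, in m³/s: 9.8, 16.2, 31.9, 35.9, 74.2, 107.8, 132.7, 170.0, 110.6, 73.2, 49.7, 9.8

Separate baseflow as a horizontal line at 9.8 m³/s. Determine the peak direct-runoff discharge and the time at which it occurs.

Subtracting baseflow gives direct-runoff ordinates: 0.0, 6.4, 22.1, 26.1, 64.4, 98.0, 122.9, 160.2, 100.8, 63.4, 39.9, 0.0 m³/s.
The maximum is 160.2 m³/s, occurring at the reading for t = 1.75 h.

Q_p = 160.2 m³/s at t = 1.75 h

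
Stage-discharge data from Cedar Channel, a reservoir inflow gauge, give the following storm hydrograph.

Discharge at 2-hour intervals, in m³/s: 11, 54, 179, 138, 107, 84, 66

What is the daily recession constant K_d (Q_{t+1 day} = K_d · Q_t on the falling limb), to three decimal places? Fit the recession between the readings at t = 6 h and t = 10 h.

K_d ≈ 0.051

Between t = 6 h and t = 10 h the flow falls from 138 to 84 m³/s over 2×2 h = 4 h.
Per-interval ratio K = (84/138)^(1/2) = 0.7802; K_d = K^(24/2) = 0.051.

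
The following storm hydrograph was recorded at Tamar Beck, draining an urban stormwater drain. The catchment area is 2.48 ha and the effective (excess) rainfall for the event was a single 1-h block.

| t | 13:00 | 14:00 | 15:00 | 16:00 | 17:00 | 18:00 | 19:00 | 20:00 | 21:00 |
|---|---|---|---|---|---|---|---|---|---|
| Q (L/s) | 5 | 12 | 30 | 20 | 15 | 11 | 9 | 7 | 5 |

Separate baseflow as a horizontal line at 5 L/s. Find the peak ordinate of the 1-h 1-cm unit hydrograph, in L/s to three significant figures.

Direct runoff: 0.0, 7.0, 25.0, 15.0, 10.0, 6.0, 4.0, 2.0, 0.0 L/s; ΣQ_DR = 69.00 L/s, peak = 25.0 L/s.
Runoff depth d = ΣQ_DR·Δt / A = 69.00 × 3600 / (2.48 ha) = 10.02 mm.
The 1-cm UH is the DRH scaled by (10 mm)/d, so U_p = 25.0 × 10/10.02 = 25.0 L/s.

U_p ≈ 25.0 L/s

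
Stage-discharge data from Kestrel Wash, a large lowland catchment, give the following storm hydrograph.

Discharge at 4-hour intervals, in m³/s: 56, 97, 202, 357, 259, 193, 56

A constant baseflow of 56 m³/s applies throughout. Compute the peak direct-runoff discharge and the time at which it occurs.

Q_p = 301.0 m³/s at t = 12 h

Subtracting baseflow gives direct-runoff ordinates: 0.0, 41.0, 146.0, 301.0, 203.0, 137.0, 0.0 m³/s.
The maximum is 301.0 m³/s, occurring at the reading for t = 12 h.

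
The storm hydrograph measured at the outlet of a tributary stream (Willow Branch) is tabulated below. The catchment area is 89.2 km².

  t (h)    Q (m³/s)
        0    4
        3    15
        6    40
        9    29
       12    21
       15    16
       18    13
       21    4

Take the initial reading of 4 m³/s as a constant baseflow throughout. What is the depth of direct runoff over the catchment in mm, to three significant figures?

Direct runoff: 0.0, 11.0, 36.0, 25.0, 17.0, 12.0, 9.0, 0.0 m³/s; ΣQ_DR = 110.0 m³/s.
V = ΣQ_DR · Δt = 110.0 × 10800 s = 1.188 × 10^6 m³.
Over A = 89.2 km², depth = V / A = 13.3 mm.

d ≈ 13.3 mm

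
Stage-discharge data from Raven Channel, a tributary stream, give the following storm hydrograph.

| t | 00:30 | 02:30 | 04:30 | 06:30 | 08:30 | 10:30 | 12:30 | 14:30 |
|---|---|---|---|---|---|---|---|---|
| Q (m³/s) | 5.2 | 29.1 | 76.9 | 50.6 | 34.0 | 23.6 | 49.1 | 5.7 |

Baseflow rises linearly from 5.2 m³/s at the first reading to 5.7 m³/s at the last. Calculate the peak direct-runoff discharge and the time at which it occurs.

Q_p = 71.56 m³/s at t = 04:30

Subtracting baseflow gives direct-runoff ordinates: 0.00, 23.83, 71.56, 45.19, 28.51, 18.04, 43.47, 0.00 m³/s.
The maximum is 71.56 m³/s, occurring at the reading for t = 04:30.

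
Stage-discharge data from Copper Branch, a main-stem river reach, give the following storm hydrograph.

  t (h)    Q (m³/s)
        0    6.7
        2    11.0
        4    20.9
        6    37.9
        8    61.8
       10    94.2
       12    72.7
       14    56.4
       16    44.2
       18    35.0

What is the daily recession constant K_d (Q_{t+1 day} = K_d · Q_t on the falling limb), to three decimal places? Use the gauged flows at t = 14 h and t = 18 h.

K_d ≈ 0.057

Between t = 14 h and t = 18 h the flow falls from 56.4 to 35.0 m³/s over 2×2 h = 4 h.
Per-interval ratio K = (35.0/56.4)^(1/2) = 0.7878; K_d = K^(24/2) = 0.057.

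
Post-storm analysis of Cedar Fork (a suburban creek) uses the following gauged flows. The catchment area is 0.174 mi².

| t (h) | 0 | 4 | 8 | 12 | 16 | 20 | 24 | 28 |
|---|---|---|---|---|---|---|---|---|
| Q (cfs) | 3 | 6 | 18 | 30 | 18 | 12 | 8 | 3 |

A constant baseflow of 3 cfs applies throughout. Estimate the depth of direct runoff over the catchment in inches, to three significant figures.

d ≈ 2.64 in

Direct runoff: 0.0, 3.0, 15.0, 27.0, 15.0, 9.0, 5.0, 0.0 cfs; ΣQ_DR = 74.00 cfs.
V = ΣQ_DR · Δt = 74.00 × 14400 s = 1.066 × 10^6 ft³.
Over A = 0.174 mi², depth = V / A = 2.64 in.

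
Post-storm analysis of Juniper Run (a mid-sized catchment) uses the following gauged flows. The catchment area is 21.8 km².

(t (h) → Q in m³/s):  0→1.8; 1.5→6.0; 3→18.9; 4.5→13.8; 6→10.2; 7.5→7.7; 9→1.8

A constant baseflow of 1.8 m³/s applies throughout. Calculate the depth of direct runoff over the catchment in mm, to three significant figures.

d ≈ 11.8 mm

Direct runoff: 0.0, 4.2, 17.1, 12.0, 8.4, 5.9, 0.0 m³/s; ΣQ_DR = 47.60 m³/s.
V = ΣQ_DR · Δt = 47.60 × 5400 s = 2.570 × 10^5 m³.
Over A = 21.8 km², depth = V / A = 11.8 mm.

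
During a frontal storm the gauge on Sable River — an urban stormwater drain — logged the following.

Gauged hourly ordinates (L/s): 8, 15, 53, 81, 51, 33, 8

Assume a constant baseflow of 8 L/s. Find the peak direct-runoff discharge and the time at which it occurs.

Subtracting baseflow gives direct-runoff ordinates: 0.0, 7.0, 45.0, 73.0, 43.0, 25.0, 0.0 L/s.
The maximum is 73.0 L/s, occurring at the reading for t = 3 h.

Q_p = 73.0 L/s at t = 3 h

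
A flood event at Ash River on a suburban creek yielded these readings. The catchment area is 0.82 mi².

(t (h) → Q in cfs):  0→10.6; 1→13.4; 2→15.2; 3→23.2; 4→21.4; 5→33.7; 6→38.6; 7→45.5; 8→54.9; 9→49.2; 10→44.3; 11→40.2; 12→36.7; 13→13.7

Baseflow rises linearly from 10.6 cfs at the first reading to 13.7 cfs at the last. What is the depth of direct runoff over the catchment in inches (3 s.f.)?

Direct runoff: 0.00, 2.56, 4.12, 11.88, 9.85, 21.91, 26.57, 33.23, 42.39, 36.45, 31.32, 26.98, 23.24, 0.00 cfs; ΣQ_DR = 270.5 cfs.
V = ΣQ_DR · Δt = 270.5 × 3600 s = 9.738 × 10^5 ft³.
Over A = 0.82 mi², depth = V / A = 0.511 in.

d ≈ 0.511 in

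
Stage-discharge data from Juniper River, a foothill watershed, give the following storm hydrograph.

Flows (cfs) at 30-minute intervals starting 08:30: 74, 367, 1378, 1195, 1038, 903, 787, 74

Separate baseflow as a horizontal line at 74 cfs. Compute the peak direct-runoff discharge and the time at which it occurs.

Subtracting baseflow gives direct-runoff ordinates: 0.0, 293.0, 1304.0, 1121.0, 964.0, 829.0, 713.0, 0.0 cfs.
The maximum is 1304.0 cfs, occurring at the reading for t = 09:30.

Q_p = 1304.0 cfs at t = 09:30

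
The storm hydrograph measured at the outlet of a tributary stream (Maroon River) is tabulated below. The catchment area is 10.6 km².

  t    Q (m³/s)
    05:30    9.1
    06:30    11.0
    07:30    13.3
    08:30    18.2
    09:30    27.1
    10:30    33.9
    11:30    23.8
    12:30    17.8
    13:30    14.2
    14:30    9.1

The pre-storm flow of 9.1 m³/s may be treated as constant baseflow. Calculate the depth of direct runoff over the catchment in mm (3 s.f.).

Direct runoff: 0.0, 1.9, 4.2, 9.1, 18.0, 24.8, 14.7, 8.7, 5.1, 0.0 m³/s; ΣQ_DR = 86.50 m³/s.
V = ΣQ_DR · Δt = 86.50 × 3600 s = 3.114 × 10^5 m³.
Over A = 10.6 km², depth = V / A = 29.4 mm.

d ≈ 29.4 mm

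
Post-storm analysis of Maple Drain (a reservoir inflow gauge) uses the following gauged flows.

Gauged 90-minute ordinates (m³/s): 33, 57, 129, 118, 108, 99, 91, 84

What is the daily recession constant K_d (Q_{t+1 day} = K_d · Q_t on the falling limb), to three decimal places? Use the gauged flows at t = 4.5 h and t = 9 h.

K_d ≈ 0.250

Between t = 4.5 h and t = 9 h the flow falls from 118 to 91 m³/s over 3×1.5 h = 4.5 h.
Per-interval ratio K = (91/118)^(1/3) = 0.9170; K_d = K^(24/1.5) = 0.250.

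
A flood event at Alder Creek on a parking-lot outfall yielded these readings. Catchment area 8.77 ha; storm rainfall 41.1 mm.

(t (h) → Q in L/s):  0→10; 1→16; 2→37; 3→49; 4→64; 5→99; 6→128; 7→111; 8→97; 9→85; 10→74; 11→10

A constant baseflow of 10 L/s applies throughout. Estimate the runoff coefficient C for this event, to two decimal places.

C ≈ 0.66

ΣQ_DR = 660.0 L/s; V = ΣQ_DR·Δt = 2.376 × 10^6 L.
Runoff depth d = V / A = 27.09 mm.
C = d / P = 27.09 / 41.1 = 0.66.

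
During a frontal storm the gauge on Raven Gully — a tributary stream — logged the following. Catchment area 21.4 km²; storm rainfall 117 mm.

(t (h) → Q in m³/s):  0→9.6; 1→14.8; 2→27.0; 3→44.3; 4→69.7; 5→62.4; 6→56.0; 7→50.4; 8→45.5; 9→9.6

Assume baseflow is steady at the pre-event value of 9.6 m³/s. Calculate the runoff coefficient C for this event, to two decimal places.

ΣQ_DR = 293.3 m³/s; V = ΣQ_DR·Δt = 1.056 × 10^6 m³.
Runoff depth d = V / A = 49.34 mm.
C = d / P = 49.34 / 117 = 0.42.

C ≈ 0.42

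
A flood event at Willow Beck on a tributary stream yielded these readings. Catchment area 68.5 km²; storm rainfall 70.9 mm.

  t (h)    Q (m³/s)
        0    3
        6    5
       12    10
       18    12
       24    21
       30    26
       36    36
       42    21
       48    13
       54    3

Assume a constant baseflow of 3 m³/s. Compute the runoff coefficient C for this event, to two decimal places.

C ≈ 0.53

ΣQ_DR = 120.0 m³/s; V = ΣQ_DR·Δt = 2.592 × 10^6 m³.
Runoff depth d = V / A = 37.84 mm.
C = d / P = 37.84 / 70.9 = 0.53.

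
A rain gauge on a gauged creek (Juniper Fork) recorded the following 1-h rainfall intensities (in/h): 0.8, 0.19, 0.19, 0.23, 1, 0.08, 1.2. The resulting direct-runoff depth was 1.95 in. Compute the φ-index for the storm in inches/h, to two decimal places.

φ ≈ 0.35 in/h

Only the 3 blocks with intensity above φ contribute runoff: 0.8, 1, 1.2 in/h.
Σ(I−φ)·Δt = d  ⇒  (0.8+1+1.2 − 3φ)·1 = 1.95
φ = (3.000 − 1.95/1) / 3 = 0.35 in/h.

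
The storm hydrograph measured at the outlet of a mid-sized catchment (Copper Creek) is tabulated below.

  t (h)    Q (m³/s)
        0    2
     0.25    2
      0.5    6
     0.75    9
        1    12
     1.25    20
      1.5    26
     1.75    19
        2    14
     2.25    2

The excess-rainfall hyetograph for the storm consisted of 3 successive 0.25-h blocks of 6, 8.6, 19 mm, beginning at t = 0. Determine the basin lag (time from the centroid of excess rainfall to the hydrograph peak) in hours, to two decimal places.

Centroid of excess rainfall: t_c = Σ P_i·t̄_i / ΣP_i = 0.4717 h (block centres at 0.125, 0.375, 0.625 h).
Hydrograph peak occurs at t = 1.5 h, so basin lag t_L = 1.5 − 0.4717 = 1.03 h.

t_L ≈ 1.03 h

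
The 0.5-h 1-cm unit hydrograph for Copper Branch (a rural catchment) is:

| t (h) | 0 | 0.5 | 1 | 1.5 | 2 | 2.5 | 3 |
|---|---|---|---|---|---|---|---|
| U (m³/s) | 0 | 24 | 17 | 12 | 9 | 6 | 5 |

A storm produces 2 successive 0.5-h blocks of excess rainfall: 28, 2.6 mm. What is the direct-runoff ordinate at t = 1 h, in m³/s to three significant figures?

By discrete convolution, Q_j = Σ (P_i / 10 mm) · U_{j−i}.
At t = 1 h (j=2): Q = (28/10)·17 + (2.6/10)·24 = 53.8 m³/s.

Q ≈ 53.8 m³/s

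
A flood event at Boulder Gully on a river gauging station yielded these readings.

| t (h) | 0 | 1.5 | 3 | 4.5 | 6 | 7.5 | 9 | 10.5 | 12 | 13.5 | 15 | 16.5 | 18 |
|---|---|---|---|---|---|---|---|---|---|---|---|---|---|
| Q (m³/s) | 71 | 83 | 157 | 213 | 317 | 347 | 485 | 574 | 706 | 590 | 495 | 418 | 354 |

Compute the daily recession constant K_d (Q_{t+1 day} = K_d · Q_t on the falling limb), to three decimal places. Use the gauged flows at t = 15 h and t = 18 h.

K_d ≈ 0.068

Between t = 15 h and t = 18 h the flow falls from 495 to 354 m³/s over 2×1.5 h = 3 h.
Per-interval ratio K = (354/495)^(1/2) = 0.8457; K_d = K^(24/1.5) = 0.068.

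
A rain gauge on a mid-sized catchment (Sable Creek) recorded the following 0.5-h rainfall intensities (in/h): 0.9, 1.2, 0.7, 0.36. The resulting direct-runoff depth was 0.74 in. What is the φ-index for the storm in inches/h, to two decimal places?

φ ≈ 0.44 in/h

Only the 3 blocks with intensity above φ contribute runoff: 0.9, 1.2, 0.7 in/h.
Σ(I−φ)·Δt = d  ⇒  (0.9+1.2+0.7 − 3φ)·0.5 = 0.74
φ = (2.800 − 0.74/0.5) / 3 = 0.44 in/h.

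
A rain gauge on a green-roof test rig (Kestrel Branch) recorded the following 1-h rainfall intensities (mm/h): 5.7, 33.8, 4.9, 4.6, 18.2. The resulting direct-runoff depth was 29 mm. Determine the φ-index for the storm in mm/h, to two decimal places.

Only the 2 blocks with intensity above φ contribute runoff: 33.8, 18.2 mm/h.
Σ(I−φ)·Δt = d  ⇒  (33.8+18.2 − 2φ)·1 = 29
φ = (52.00 − 29/1) / 2 = 11.50 mm/h.

φ ≈ 11.50 mm/h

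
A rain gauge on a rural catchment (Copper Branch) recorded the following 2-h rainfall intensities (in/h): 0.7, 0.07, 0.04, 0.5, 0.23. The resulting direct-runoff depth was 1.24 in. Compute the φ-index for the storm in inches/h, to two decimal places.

φ ≈ 0.29 in/h

Only the 2 blocks with intensity above φ contribute runoff: 0.7, 0.5 in/h.
Σ(I−φ)·Δt = d  ⇒  (0.7+0.5 − 2φ)·2 = 1.24
φ = (1.200 − 1.24/2) / 2 = 0.29 in/h.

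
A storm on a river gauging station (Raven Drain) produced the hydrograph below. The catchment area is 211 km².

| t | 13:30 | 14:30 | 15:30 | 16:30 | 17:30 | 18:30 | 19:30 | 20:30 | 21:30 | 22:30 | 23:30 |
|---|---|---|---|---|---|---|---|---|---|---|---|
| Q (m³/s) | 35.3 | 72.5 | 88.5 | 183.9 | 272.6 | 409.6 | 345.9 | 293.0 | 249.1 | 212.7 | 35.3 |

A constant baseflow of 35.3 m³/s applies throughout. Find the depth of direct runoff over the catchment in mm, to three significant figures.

d ≈ 30.9 mm

Direct runoff: 0.0, 37.2, 53.2, 148.6, 237.3, 374.3, 310.6, 257.7, 213.8, 177.4, 0.0 m³/s; ΣQ_DR = 1810 m³/s.
V = ΣQ_DR · Δt = 1810 × 3600 s = 6.516 × 10^6 m³.
Over A = 211 km², depth = V / A = 30.9 mm.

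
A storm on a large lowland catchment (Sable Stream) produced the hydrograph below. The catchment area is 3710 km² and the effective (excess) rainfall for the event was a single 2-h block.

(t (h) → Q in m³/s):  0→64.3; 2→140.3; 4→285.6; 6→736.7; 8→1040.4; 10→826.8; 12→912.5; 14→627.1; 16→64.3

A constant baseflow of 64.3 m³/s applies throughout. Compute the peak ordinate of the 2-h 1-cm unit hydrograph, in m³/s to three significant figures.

U_p ≈ 1220 m³/s

Direct runoff: 0.0, 76.0, 221.3, 672.4, 976.1, 762.5, 848.2, 562.8, 0.0 m³/s; ΣQ_DR = 4119 m³/s, peak = 976.1 m³/s.
Runoff depth d = ΣQ_DR·Δt / A = 4119 × 7200 / (3710 km²) = 7.994 mm.
The 1-cm UH is the DRH scaled by (10 mm)/d, so U_p = 976.1 × 10/7.994 = 1220 m³/s.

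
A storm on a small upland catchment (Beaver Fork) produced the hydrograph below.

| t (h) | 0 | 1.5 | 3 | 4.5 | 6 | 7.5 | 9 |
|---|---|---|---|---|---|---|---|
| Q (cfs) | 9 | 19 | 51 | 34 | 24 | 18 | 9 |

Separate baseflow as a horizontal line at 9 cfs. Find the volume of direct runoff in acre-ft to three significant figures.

Direct-runoff ordinates (Q − Q_b): 0.0, 10.0, 42.0, 25.0, 15.0, 9.0, 0.0 cfs.
ΣQ_DR = 101.0 cfs.
With Δt = 1.5 h = 5400 s, V = ΣQ_DR · Δt = 101.0 × 5400 = 5.45 × 10^5 ft³ = 12.5 acre-ft.

V ≈ 12.5 acre-ft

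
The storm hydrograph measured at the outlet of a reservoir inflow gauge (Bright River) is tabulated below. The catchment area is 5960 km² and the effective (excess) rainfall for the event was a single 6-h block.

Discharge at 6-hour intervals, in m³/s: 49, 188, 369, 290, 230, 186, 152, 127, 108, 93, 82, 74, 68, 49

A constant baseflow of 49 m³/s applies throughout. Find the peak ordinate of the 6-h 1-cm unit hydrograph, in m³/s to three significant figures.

Direct runoff: 0.0, 139.0, 320.0, 241.0, 181.0, 137.0, 103.0, 78.0, 59.0, 44.0, 33.0, 25.0, 19.0, 0.0 m³/s; ΣQ_DR = 1379 m³/s, peak = 320.0 m³/s.
Runoff depth d = ΣQ_DR·Δt / A = 1379 × 21600 / (5960 km²) = 4.998 mm.
The 1-cm UH is the DRH scaled by (10 mm)/d, so U_p = 320.0 × 10/4.998 = 640 m³/s.

U_p ≈ 640 m³/s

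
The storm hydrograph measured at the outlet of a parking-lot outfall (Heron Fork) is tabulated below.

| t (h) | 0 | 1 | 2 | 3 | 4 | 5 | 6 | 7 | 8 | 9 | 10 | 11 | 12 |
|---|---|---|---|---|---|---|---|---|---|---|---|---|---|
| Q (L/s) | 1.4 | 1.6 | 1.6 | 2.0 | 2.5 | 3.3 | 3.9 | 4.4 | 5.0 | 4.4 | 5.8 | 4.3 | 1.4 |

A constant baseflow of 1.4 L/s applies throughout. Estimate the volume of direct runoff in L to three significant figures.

Direct-runoff ordinates (Q − Q_b): 0.0, 0.2, 0.2, 0.6, 1.1, 1.9, 2.5, 3.0, 3.6, 3.0, 4.4, 2.9, 0.0 L/s.
ΣQ_DR = 23.40 L/s.
With Δt = 1 h = 3600 s, V = ΣQ_DR · Δt = 23.40 × 3600 = 84200 L.

V ≈ 84200 L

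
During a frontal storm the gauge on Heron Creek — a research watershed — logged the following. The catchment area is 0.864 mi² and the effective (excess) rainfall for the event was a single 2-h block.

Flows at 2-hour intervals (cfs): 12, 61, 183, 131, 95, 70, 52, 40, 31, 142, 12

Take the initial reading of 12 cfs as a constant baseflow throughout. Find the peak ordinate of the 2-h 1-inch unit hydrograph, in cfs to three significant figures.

U_p ≈ 68.4 cfs

Direct runoff: 0.0, 49.0, 171.0, 119.0, 83.0, 58.0, 40.0, 28.0, 19.0, 130.0, 0.0 cfs; ΣQ_DR = 697.0 cfs, peak = 171.0 cfs.
Runoff depth d = ΣQ_DR·Δt / A = 697.0 × 7200 / (0.864 mi²) = 2.500 in.
The 1-inch UH is the DRH scaled by (1 in)/d, so U_p = 171.0 × 1/2.500 = 68.4 cfs.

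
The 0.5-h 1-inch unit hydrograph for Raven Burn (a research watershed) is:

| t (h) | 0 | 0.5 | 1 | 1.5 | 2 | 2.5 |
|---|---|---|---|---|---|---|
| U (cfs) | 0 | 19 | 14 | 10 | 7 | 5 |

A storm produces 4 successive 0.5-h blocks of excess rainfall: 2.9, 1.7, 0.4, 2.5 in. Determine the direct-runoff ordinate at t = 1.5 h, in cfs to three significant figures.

Q ≈ 60.4 cfs

By discrete convolution, Q_j = Σ (P_i / 1 in) · U_{j−i}.
At t = 1.5 h (j=3): Q = (2.9/1)·10 + (1.7/1)·14 + (0.4/1)·19 + (2.5/1)·0 = 60.4 cfs.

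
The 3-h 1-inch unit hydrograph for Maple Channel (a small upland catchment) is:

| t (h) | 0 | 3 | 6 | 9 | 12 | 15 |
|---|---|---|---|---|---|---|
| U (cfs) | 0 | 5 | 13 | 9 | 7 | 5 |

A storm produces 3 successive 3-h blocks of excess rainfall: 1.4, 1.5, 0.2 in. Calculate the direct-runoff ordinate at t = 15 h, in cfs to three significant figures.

Q ≈ 19.3 cfs

By discrete convolution, Q_j = Σ (P_i / 1 in) · U_{j−i}.
At t = 15 h (j=5): Q = (1.4/1)·5 + (1.5/1)·7 + (0.2/1)·9 = 19.3 cfs.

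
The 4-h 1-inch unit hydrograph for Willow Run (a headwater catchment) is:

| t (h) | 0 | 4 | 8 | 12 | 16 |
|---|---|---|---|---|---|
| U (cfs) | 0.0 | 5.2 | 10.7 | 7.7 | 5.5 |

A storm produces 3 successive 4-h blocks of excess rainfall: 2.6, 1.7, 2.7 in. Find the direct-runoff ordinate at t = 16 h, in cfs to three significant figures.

By discrete convolution, Q_j = Σ (P_i / 1 in) · U_{j−i}.
At t = 16 h (j=4): Q = (2.6/1)·5.5 + (1.7/1)·7.7 + (2.7/1)·10.7 = 56.3 cfs.

Q ≈ 56.3 cfs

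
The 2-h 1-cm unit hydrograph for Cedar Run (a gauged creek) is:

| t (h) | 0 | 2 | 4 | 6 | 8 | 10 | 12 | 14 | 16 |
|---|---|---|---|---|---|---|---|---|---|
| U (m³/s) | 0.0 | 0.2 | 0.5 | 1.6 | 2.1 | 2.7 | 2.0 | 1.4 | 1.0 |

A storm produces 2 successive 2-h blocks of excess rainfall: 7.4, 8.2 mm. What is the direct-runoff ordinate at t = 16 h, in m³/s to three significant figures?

Q ≈ 1.89 m³/s

By discrete convolution, Q_j = Σ (P_i / 10 mm) · U_{j−i}.
At t = 16 h (j=8): Q = (7.4/10)·1.0 + (8.2/10)·1.4 = 1.89 m³/s.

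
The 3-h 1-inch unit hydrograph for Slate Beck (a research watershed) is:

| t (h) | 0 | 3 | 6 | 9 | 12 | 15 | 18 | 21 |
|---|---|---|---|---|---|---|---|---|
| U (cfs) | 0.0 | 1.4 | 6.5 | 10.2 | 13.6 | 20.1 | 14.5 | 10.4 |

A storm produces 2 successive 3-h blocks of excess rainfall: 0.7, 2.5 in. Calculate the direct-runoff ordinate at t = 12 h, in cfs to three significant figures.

By discrete convolution, Q_j = Σ (P_i / 1 in) · U_{j−i}.
At t = 12 h (j=4): Q = (0.7/1)·13.6 + (2.5/1)·10.2 = 35.0 cfs.

Q ≈ 35.0 cfs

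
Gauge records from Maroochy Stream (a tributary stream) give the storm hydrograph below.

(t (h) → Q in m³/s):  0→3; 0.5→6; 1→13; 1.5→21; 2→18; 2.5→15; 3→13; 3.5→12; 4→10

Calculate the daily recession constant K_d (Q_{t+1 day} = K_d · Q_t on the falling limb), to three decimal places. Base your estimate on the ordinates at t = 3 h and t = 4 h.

Between t = 3 h and t = 4 h the flow falls from 13 to 10 m³/s over 2×0.5 h = 1 h.
Per-interval ratio K = (10/13)^(1/2) = 0.8771; K_d = K^(24/0.5) = 0.002.

K_d ≈ 0.002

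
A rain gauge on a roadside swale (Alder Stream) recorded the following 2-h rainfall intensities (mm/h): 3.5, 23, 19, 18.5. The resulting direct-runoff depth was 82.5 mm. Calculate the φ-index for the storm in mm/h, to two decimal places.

Only the 3 blocks with intensity above φ contribute runoff: 23, 19, 18.5 mm/h.
Σ(I−φ)·Δt = d  ⇒  (23+19+18.5 − 3φ)·2 = 82.5
φ = (60.50 − 82.5/2) / 3 = 6.42 mm/h.

φ ≈ 6.42 mm/h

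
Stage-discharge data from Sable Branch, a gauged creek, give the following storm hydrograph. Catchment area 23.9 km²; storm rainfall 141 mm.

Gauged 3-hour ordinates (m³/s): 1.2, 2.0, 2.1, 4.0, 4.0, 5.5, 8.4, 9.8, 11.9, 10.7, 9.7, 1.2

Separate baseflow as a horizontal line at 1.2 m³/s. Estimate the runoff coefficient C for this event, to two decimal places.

C ≈ 0.18

ΣQ_DR = 56.10 m³/s; V = ΣQ_DR·Δt = 6.059 × 10^5 m³.
Runoff depth d = V / A = 25.35 mm.
C = d / P = 25.35 / 141 = 0.18.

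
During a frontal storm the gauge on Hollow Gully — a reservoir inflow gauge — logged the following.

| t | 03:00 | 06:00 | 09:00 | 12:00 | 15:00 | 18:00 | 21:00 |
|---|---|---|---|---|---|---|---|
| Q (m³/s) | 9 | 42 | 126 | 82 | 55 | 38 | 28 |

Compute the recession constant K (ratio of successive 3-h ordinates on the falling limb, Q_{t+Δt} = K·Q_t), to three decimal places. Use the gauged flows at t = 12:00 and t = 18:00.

K ≈ 0.681

Using the recession-limb readings at t = 12:00 and t = 18:00: Q falls from 82 to 38 m³/s over 2 intervals.
K = (Q₂/Q₁)^(1/2) = (38/82)^(1/2) = 0.681.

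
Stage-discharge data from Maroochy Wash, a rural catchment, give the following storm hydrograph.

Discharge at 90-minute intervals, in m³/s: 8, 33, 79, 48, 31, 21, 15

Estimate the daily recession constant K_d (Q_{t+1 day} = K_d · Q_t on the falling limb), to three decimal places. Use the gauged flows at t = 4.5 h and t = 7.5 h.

K_d ≈ 0.001

Between t = 4.5 h and t = 7.5 h the flow falls from 48 to 21 m³/s over 2×1.5 h = 3 h.
Per-interval ratio K = (21/48)^(1/2) = 0.6614; K_d = K^(24/1.5) = 0.001.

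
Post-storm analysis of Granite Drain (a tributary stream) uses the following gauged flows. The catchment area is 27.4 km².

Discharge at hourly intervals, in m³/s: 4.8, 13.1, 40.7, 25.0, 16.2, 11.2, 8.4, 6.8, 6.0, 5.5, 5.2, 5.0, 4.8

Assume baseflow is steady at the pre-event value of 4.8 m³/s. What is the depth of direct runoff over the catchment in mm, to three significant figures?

d ≈ 11.9 mm

Direct runoff: 0.0, 8.3, 35.9, 20.2, 11.4, 6.4, 3.6, 2.0, 1.2, 0.7, 0.4, 0.2, 0.0 m³/s; ΣQ_DR = 90.30 m³/s.
V = ΣQ_DR · Δt = 90.30 × 3600 s = 3.251 × 10^5 m³.
Over A = 27.4 km², depth = V / A = 11.9 mm.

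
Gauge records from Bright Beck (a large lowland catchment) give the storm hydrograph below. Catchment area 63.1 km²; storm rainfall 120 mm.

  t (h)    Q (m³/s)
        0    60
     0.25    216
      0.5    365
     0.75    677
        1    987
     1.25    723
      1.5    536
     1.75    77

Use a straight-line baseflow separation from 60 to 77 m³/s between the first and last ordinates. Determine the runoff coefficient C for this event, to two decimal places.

C ≈ 0.37

ΣQ_DR = 3093 m³/s; V = ΣQ_DR·Δt = 2.784 × 10^6 m³.
Runoff depth d = V / A = 44.12 mm.
C = d / P = 44.12 / 120 = 0.37.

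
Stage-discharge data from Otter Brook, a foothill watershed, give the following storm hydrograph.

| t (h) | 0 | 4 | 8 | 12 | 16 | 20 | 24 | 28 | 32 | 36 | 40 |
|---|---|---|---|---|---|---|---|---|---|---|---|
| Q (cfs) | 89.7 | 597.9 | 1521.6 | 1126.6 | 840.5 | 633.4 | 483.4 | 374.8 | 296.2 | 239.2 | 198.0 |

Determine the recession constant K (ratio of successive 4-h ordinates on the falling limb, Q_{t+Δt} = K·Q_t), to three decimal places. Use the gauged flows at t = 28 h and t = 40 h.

K ≈ 0.808

Using the recession-limb readings at t = 28 h and t = 40 h: Q falls from 374.8 to 198.0 cfs over 3 intervals.
K = (Q₂/Q₁)^(1/3) = (198.0/374.8)^(1/3) = 0.808.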